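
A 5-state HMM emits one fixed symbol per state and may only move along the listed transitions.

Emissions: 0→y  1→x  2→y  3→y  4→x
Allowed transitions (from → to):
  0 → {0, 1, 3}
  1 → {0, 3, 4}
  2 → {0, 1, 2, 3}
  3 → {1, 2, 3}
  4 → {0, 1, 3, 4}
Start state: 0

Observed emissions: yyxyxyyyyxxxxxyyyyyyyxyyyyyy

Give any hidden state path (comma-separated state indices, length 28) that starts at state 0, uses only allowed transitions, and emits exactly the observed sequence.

  t0 'y' -> {0,2,3}, take 0 (start)
  t1 'y' -> {0,2,3}, take 0 (0->0 ok)
  t2 'x' -> {1,4}, take 1 (0->1 ok)
  t3 'y' -> {0,2,3}, take 3 (1->3 ok)
  t4 'x' -> {1,4}, take 1 (3->1 ok)
  t5 'y' -> {0,2,3}, take 3 (1->3 ok)
  t6 'y' -> {0,2,3}, take 3 (3->3 ok)
  t7 'y' -> {0,2,3}, take 3 (3->3 ok)
  t8 'y' -> {0,2,3}, take 3 (3->3 ok)
  t9 'x' -> {1,4}, take 1 (3->1 ok)
  t10 'x' -> {1,4}, take 4 (1->4 ok)
  t11 'x' -> {1,4}, take 1 (4->1 ok)
  t12 'x' -> {1,4}, take 4 (1->4 ok)
  t13 'x' -> {1,4}, take 1 (4->1 ok)
  t14 'y' -> {0,2,3}, take 3 (1->3 ok)
  t15 'y' -> {0,2,3}, take 3 (3->3 ok)
  t16 'y' -> {0,2,3}, take 2 (3->2 ok)
  t17 'y' -> {0,2,3}, take 3 (2->3 ok)
  t18 'y' -> {0,2,3}, take 3 (3->3 ok)
  t19 'y' -> {0,2,3}, take 2 (3->2 ok)
  t20 'y' -> {0,2,3}, take 3 (2->3 ok)
  t21 'x' -> {1,4}, take 1 (3->1 ok)
  t22 'y' -> {0,2,3}, take 0 (1->0 ok)
  t23 'y' -> {0,2,3}, take 0 (0->0 ok)
  t24 'y' -> {0,2,3}, take 3 (0->3 ok)
  t25 'y' -> {0,2,3}, take 2 (3->2 ok)
  t26 'y' -> {0,2,3}, take 2 (2->2 ok)
  t27 'y' -> {0,2,3}, take 3 (2->3 ok)

0,0,1,3,1,3,3,3,3,1,4,1,4,1,3,3,2,3,3,2,3,1,0,0,3,2,2,3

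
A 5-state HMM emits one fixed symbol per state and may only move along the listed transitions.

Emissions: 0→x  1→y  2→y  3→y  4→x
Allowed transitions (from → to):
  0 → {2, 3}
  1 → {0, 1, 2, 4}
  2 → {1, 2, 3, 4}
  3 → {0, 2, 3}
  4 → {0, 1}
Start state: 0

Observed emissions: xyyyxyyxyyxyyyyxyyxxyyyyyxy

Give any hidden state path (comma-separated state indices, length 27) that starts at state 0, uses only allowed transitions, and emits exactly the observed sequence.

0,3,2,3,0,2,3,0,2,3,0,2,1,1,1,4,1,1,4,0,3,3,3,2,3,0,3

  pos 0: x in {0,4}, choose 0; start
  pos 1: y in {1,2,3}, choose 3; 0->3 ok
  pos 2: y in {1,2,3}, choose 2; 3->2 ok
  pos 3: y in {1,2,3}, choose 3; 2->3 ok
  pos 4: x in {0,4}, choose 0; 3->0 ok
  pos 5: y in {1,2,3}, choose 2; 0->2 ok
  pos 6: y in {1,2,3}, choose 3; 2->3 ok
  pos 7: x in {0,4}, choose 0; 3->0 ok
  pos 8: y in {1,2,3}, choose 2; 0->2 ok
  pos 9: y in {1,2,3}, choose 3; 2->3 ok
  pos 10: x in {0,4}, choose 0; 3->0 ok
  pos 11: y in {1,2,3}, choose 2; 0->2 ok
  pos 12: y in {1,2,3}, choose 1; 2->1 ok
  pos 13: y in {1,2,3}, choose 1; 1->1 ok
  pos 14: y in {1,2,3}, choose 1; 1->1 ok
  pos 15: x in {0,4}, choose 4; 1->4 ok
  pos 16: y in {1,2,3}, choose 1; 4->1 ok
  pos 17: y in {1,2,3}, choose 1; 1->1 ok
  pos 18: x in {0,4}, choose 4; 1->4 ok
  pos 19: x in {0,4}, choose 0; 4->0 ok
  pos 20: y in {1,2,3}, choose 3; 0->3 ok
  pos 21: y in {1,2,3}, choose 3; 3->3 ok
  pos 22: y in {1,2,3}, choose 3; 3->3 ok
  pos 23: y in {1,2,3}, choose 2; 3->2 ok
  pos 24: y in {1,2,3}, choose 3; 2->3 ok
  pos 25: x in {0,4}, choose 0; 3->0 ok
  pos 26: y in {1,2,3}, choose 3; 0->3 ok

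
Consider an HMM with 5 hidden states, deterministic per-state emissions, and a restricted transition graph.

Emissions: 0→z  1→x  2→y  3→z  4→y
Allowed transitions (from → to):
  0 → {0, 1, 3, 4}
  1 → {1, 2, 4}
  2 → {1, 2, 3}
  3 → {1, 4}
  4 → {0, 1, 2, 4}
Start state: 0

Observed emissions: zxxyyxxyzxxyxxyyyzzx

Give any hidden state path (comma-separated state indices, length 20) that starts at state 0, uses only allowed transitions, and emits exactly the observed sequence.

  [0] z  {0,3}  => 0  start
  [1] x  {1}  => 1  0->1 ok
  [2] x  {1}  => 1  1->1 ok
  [3] y  {2,4}  => 4  1->4 ok
  [4] y  {2,4}  => 4  4->4 ok
  [5] x  {1}  => 1  4->1 ok
  [6] x  {1}  => 1  1->1 ok
  [7] y  {2,4}  => 2  1->2 ok
  [8] z  {0,3}  => 3  2->3 ok
  [9] x  {1}  => 1  3->1 ok
  [10] x  {1}  => 1  1->1 ok
  [11] y  {2,4}  => 4  1->4 ok
  [12] x  {1}  => 1  4->1 ok
  [13] x  {1}  => 1  1->1 ok
  [14] y  {2,4}  => 4  1->4 ok
  [15] y  {2,4}  => 4  4->4 ok
  [16] y  {2,4}  => 4  4->4 ok
  [17] z  {0,3}  => 0  4->0 ok
  [18] z  {0,3}  => 3  0->3 ok
  [19] x  {1}  => 1  3->1 ok

0,1,1,4,4,1,1,2,3,1,1,4,1,1,4,4,4,0,3,1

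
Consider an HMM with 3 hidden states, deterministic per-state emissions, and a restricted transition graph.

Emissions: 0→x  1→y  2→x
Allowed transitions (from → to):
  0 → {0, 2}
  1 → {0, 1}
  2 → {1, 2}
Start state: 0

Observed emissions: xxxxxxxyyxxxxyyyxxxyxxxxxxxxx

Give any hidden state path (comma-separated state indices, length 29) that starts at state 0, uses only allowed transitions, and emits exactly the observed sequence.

  0: obs=x cand={0,2} pick 0 [start]
  1: obs=x cand={0,2} pick 0 [0->0 ok]
  2: obs=x cand={0,2} pick 0 [0->0 ok]
  3: obs=x cand={0,2} pick 0 [0->0 ok]
  4: obs=x cand={0,2} pick 2 [0->2 ok]
  5: obs=x cand={0,2} pick 2 [2->2 ok]
  6: obs=x cand={0,2} pick 2 [2->2 ok]
  7: obs=y cand={1} pick 1 [2->1 ok]
  8: obs=y cand={1} pick 1 [1->1 ok]
  9: obs=x cand={0,2} pick 0 [1->0 ok]
  10: obs=x cand={0,2} pick 2 [0->2 ok]
  11: obs=x cand={0,2} pick 2 [2->2 ok]
  12: obs=x cand={0,2} pick 2 [2->2 ok]
  13: obs=y cand={1} pick 1 [2->1 ok]
  14: obs=y cand={1} pick 1 [1->1 ok]
  15: obs=y cand={1} pick 1 [1->1 ok]
  16: obs=x cand={0,2} pick 0 [1->0 ok]
  17: obs=x cand={0,2} pick 0 [0->0 ok]
  18: obs=x cand={0,2} pick 2 [0->2 ok]
  19: obs=y cand={1} pick 1 [2->1 ok]
  20: obs=x cand={0,2} pick 0 [1->0 ok]
  21: obs=x cand={0,2} pick 0 [0->0 ok]
  22: obs=x cand={0,2} pick 0 [0->0 ok]
  23: obs=x cand={0,2} pick 0 [0->0 ok]
  24: obs=x cand={0,2} pick 2 [0->2 ok]
  25: obs=x cand={0,2} pick 2 [2->2 ok]
  26: obs=x cand={0,2} pick 2 [2->2 ok]
  27: obs=x cand={0,2} pick 2 [2->2 ok]
  28: obs=x cand={0,2} pick 2 [2->2 ok]

0,0,0,0,2,2,2,1,1,0,2,2,2,1,1,1,0,0,2,1,0,0,0,0,2,2,2,2,2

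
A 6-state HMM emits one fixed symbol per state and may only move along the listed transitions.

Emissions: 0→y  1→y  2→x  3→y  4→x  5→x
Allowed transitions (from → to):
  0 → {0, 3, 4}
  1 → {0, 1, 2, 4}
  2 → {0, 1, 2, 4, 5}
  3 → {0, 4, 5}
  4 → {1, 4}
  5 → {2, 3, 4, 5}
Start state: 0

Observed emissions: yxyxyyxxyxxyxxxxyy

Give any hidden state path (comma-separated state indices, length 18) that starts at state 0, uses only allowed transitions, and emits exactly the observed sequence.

0,4,1,2,1,0,4,4,1,4,4,1,4,4,4,4,1,0

  [0] y  {0,1,3}  => 0  start
  [1] x  {2,4,5}  => 4  0->4 ok
  [2] y  {0,1,3}  => 1  4->1 ok
  [3] x  {2,4,5}  => 2  1->2 ok
  [4] y  {0,1,3}  => 1  2->1 ok
  [5] y  {0,1,3}  => 0  1->0 ok
  [6] x  {2,4,5}  => 4  0->4 ok
  [7] x  {2,4,5}  => 4  4->4 ok
  [8] y  {0,1,3}  => 1  4->1 ok
  [9] x  {2,4,5}  => 4  1->4 ok
  [10] x  {2,4,5}  => 4  4->4 ok
  [11] y  {0,1,3}  => 1  4->1 ok
  [12] x  {2,4,5}  => 4  1->4 ok
  [13] x  {2,4,5}  => 4  4->4 ok
  [14] x  {2,4,5}  => 4  4->4 ok
  [15] x  {2,4,5}  => 4  4->4 ok
  [16] y  {0,1,3}  => 1  4->1 ok
  [17] y  {0,1,3}  => 0  1->0 ok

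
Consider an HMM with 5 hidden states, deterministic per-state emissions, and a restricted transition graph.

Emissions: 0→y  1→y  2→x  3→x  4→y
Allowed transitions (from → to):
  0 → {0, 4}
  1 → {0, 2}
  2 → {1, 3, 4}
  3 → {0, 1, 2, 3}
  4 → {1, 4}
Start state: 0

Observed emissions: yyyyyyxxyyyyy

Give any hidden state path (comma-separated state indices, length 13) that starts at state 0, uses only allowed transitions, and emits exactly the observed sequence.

0,0,0,4,4,1,2,3,0,0,4,4,1

  [0] y  {0,1,4}  => 0  start
  [1] y  {0,1,4}  => 0  0->0 ok
  [2] y  {0,1,4}  => 0  0->0 ok
  [3] y  {0,1,4}  => 4  0->4 ok
  [4] y  {0,1,4}  => 4  4->4 ok
  [5] y  {0,1,4}  => 1  4->1 ok
  [6] x  {2,3}  => 2  1->2 ok
  [7] x  {2,3}  => 3  2->3 ok
  [8] y  {0,1,4}  => 0  3->0 ok
  [9] y  {0,1,4}  => 0  0->0 ok
  [10] y  {0,1,4}  => 4  0->4 ok
  [11] y  {0,1,4}  => 4  4->4 ok
  [12] y  {0,1,4}  => 1  4->1 ok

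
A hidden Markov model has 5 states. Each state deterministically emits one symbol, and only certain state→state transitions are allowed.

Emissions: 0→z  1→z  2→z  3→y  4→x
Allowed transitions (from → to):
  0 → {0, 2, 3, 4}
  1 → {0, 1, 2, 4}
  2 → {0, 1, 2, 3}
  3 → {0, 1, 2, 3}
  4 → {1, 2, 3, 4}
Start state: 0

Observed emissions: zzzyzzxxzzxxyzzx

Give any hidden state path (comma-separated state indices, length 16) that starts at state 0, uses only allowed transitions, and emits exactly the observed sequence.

  [0] z  {0,1,2}  => 0  start
  [1] z  {0,1,2}  => 0  0->0 ok
  [2] z  {0,1,2}  => 2  0->2 ok
  [3] y  {3}  => 3  2->3 ok
  [4] z  {0,1,2}  => 1  3->1 ok
  [5] z  {0,1,2}  => 1  1->1 ok
  [6] x  {4}  => 4  1->4 ok
  [7] x  {4}  => 4  4->4 ok
  [8] z  {0,1,2}  => 1  4->1 ok
  [9] z  {0,1,2}  => 0  1->0 ok
  [10] x  {4}  => 4  0->4 ok
  [11] x  {4}  => 4  4->4 ok
  [12] y  {3}  => 3  4->3 ok
  [13] z  {0,1,2}  => 1  3->1 ok
  [14] z  {0,1,2}  => 1  1->1 ok
  [15] x  {4}  => 4  1->4 ok

0,0,2,3,1,1,4,4,1,0,4,4,3,1,1,4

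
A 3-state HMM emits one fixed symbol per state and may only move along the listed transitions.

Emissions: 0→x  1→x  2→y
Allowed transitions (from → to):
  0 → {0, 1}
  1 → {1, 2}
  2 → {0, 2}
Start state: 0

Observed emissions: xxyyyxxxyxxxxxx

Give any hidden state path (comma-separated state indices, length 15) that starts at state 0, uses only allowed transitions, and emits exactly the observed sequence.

  t0 'x' -> {0,1}, take 0 (start)
  t1 'x' -> {0,1}, take 1 (0->1 ok)
  t2 'y' -> {2}, take 2 (1->2 ok)
  t3 'y' -> {2}, take 2 (2->2 ok)
  t4 'y' -> {2}, take 2 (2->2 ok)
  t5 'x' -> {0,1}, take 0 (2->0 ok)
  t6 'x' -> {0,1}, take 0 (0->0 ok)
  t7 'x' -> {0,1}, take 1 (0->1 ok)
  t8 'y' -> {2}, take 2 (1->2 ok)
  t9 'x' -> {0,1}, take 0 (2->0 ok)
  t10 'x' -> {0,1}, take 0 (0->0 ok)
  t11 'x' -> {0,1}, take 0 (0->0 ok)
  t12 'x' -> {0,1}, take 1 (0->1 ok)
  t13 'x' -> {0,1}, take 1 (1->1 ok)
  t14 'x' -> {0,1}, take 1 (1->1 ok)

0,1,2,2,2,0,0,1,2,0,0,0,1,1,1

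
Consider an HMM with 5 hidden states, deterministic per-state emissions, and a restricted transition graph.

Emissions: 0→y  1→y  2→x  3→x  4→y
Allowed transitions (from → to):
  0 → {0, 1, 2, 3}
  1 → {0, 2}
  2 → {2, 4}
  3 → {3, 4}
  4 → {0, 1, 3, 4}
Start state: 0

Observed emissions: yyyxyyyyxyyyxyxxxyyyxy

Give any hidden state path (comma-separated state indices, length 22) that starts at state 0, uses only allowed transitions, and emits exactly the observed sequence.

  0: obs=y cand={0,1,4} pick 0 [start]
  1: obs=y cand={0,1,4} pick 1 [0->1 ok]
  2: obs=y cand={0,1,4} pick 0 [1->0 ok]
  3: obs=x cand={2,3} pick 2 [0->2 ok]
  4: obs=y cand={0,1,4} pick 4 [2->4 ok]
  5: obs=y cand={0,1,4} pick 1 [4->1 ok]
  6: obs=y cand={0,1,4} pick 0 [1->0 ok]
  7: obs=y cand={0,1,4} pick 1 [0->1 ok]
  8: obs=x cand={2,3} pick 2 [1->2 ok]
  9: obs=y cand={0,1,4} pick 4 [2->4 ok]
  10: obs=y cand={0,1,4} pick 1 [4->1 ok]
  11: obs=y cand={0,1,4} pick 0 [1->0 ok]
  12: obs=x cand={2,3} pick 3 [0->3 ok]
  13: obs=y cand={0,1,4} pick 4 [3->4 ok]
  14: obs=x cand={2,3} pick 3 [4->3 ok]
  15: obs=x cand={2,3} pick 3 [3->3 ok]
  16: obs=x cand={2,3} pick 3 [3->3 ok]
  17: obs=y cand={0,1,4} pick 4 [3->4 ok]
  18: obs=y cand={0,1,4} pick 1 [4->1 ok]
  19: obs=y cand={0,1,4} pick 0 [1->0 ok]
  20: obs=x cand={2,3} pick 3 [0->3 ok]
  21: obs=y cand={0,1,4} pick 4 [3->4 ok]

0,1,0,2,4,1,0,1,2,4,1,0,3,4,3,3,3,4,1,0,3,4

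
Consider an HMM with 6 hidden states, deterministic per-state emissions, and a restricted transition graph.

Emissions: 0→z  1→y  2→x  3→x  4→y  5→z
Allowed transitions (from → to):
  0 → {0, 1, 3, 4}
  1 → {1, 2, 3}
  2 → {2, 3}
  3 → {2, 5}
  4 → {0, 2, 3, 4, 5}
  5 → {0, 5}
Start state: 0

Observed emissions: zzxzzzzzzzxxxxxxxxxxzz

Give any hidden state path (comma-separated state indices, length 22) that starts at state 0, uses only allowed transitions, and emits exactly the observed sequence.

  [0] z  {0,5}  => 0  start
  [1] z  {0,5}  => 0  0->0 ok
  [2] x  {2,3}  => 3  0->3 ok
  [3] z  {0,5}  => 5  3->5 ok
  [4] z  {0,5}  => 5  5->5 ok
  [5] z  {0,5}  => 5  5->5 ok
  [6] z  {0,5}  => 0  5->0 ok
  [7] z  {0,5}  => 0  0->0 ok
  [8] z  {0,5}  => 0  0->0 ok
  [9] z  {0,5}  => 0  0->0 ok
  [10] x  {2,3}  => 3  0->3 ok
  [11] x  {2,3}  => 2  3->2 ok
  [12] x  {2,3}  => 2  2->2 ok
  [13] x  {2,3}  => 3  2->3 ok
  [14] x  {2,3}  => 2  3->2 ok
  [15] x  {2,3}  => 2  2->2 ok
  [16] x  {2,3}  => 2  2->2 ok
  [17] x  {2,3}  => 2  2->2 ok
  [18] x  {2,3}  => 2  2->2 ok
  [19] x  {2,3}  => 3  2->3 ok
  [20] z  {0,5}  => 5  3->5 ok
  [21] z  {0,5}  => 0  5->0 ok

0,0,3,5,5,5,0,0,0,0,3,2,2,3,2,2,2,2,2,3,5,0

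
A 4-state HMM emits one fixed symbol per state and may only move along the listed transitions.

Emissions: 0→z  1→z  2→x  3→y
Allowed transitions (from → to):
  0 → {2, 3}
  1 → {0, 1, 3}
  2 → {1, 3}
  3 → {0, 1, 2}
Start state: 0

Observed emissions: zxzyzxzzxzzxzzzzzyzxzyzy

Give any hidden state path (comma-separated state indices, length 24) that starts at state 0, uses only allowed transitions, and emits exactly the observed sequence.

  t0 'z' -> {0,1}, take 0 (start)
  t1 'x' -> {2}, take 2 (0->2 ok)
  t2 'z' -> {0,1}, take 1 (2->1 ok)
  t3 'y' -> {3}, take 3 (1->3 ok)
  t4 'z' -> {0,1}, take 0 (3->0 ok)
  t5 'x' -> {2}, take 2 (0->2 ok)
  t6 'z' -> {0,1}, take 1 (2->1 ok)
  t7 'z' -> {0,1}, take 0 (1->0 ok)
  t8 'x' -> {2}, take 2 (0->2 ok)
  t9 'z' -> {0,1}, take 1 (2->1 ok)
  t10 'z' -> {0,1}, take 0 (1->0 ok)
  t11 'x' -> {2}, take 2 (0->2 ok)
  t12 'z' -> {0,1}, take 1 (2->1 ok)
  t13 'z' -> {0,1}, take 1 (1->1 ok)
  t14 'z' -> {0,1}, take 1 (1->1 ok)
  t15 'z' -> {0,1}, take 1 (1->1 ok)
  t16 'z' -> {0,1}, take 0 (1->0 ok)
  t17 'y' -> {3}, take 3 (0->3 ok)
  t18 'z' -> {0,1}, take 0 (3->0 ok)
  t19 'x' -> {2}, take 2 (0->2 ok)
  t20 'z' -> {0,1}, take 1 (2->1 ok)
  t21 'y' -> {3}, take 3 (1->3 ok)
  t22 'z' -> {0,1}, take 0 (3->0 ok)
  t23 'y' -> {3}, take 3 (0->3 ok)

0,2,1,3,0,2,1,0,2,1,0,2,1,1,1,1,0,3,0,2,1,3,0,3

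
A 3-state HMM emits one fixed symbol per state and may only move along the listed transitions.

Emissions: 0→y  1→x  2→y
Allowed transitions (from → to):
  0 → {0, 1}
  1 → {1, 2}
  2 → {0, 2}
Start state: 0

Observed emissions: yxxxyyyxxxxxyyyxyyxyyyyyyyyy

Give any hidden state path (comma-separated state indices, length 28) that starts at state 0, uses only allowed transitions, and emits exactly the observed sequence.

  t0 'y' -> {0,2}, take 0 (start)
  t1 'x' -> {1}, take 1 (0->1 ok)
  t2 'x' -> {1}, take 1 (1->1 ok)
  t3 'x' -> {1}, take 1 (1->1 ok)
  t4 'y' -> {0,2}, take 2 (1->2 ok)
  t5 'y' -> {0,2}, take 0 (2->0 ok)
  t6 'y' -> {0,2}, take 0 (0->0 ok)
  t7 'x' -> {1}, take 1 (0->1 ok)
  t8 'x' -> {1}, take 1 (1->1 ok)
  t9 'x' -> {1}, take 1 (1->1 ok)
  t10 'x' -> {1}, take 1 (1->1 ok)
  t11 'x' -> {1}, take 1 (1->1 ok)
  t12 'y' -> {0,2}, take 2 (1->2 ok)
  t13 'y' -> {0,2}, take 2 (2->2 ok)
  t14 'y' -> {0,2}, take 0 (2->0 ok)
  t15 'x' -> {1}, take 1 (0->1 ok)
  t16 'y' -> {0,2}, take 2 (1->2 ok)
  t17 'y' -> {0,2}, take 0 (2->0 ok)
  t18 'x' -> {1}, take 1 (0->1 ok)
  t19 'y' -> {0,2}, take 2 (1->2 ok)
  t20 'y' -> {0,2}, take 2 (2->2 ok)
  t21 'y' -> {0,2}, take 2 (2->2 ok)
  t22 'y' -> {0,2}, take 2 (2->2 ok)
  t23 'y' -> {0,2}, take 2 (2->2 ok)
  t24 'y' -> {0,2}, take 2 (2->2 ok)
  t25 'y' -> {0,2}, take 0 (2->0 ok)
  t26 'y' -> {0,2}, take 0 (0->0 ok)
  t27 'y' -> {0,2}, take 0 (0->0 ok)

0,1,1,1,2,0,0,1,1,1,1,1,2,2,0,1,2,0,1,2,2,2,2,2,2,0,0,0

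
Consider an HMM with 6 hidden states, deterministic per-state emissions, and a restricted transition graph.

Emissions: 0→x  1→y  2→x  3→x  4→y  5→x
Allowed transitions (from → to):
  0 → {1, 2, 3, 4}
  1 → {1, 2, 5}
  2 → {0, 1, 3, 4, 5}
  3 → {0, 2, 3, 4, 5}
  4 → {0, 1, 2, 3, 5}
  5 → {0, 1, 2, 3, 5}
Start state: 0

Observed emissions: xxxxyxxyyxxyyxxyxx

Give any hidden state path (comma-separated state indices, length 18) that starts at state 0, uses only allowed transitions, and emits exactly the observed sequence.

0,2,3,2,4,0,2,1,1,2,5,1,1,5,5,1,5,0

  0: obs=x cand={0,2,3,5} pick 0 [start]
  1: obs=x cand={0,2,3,5} pick 2 [0->2 ok]
  2: obs=x cand={0,2,3,5} pick 3 [2->3 ok]
  3: obs=x cand={0,2,3,5} pick 2 [3->2 ok]
  4: obs=y cand={1,4} pick 4 [2->4 ok]
  5: obs=x cand={0,2,3,5} pick 0 [4->0 ok]
  6: obs=x cand={0,2,3,5} pick 2 [0->2 ok]
  7: obs=y cand={1,4} pick 1 [2->1 ok]
  8: obs=y cand={1,4} pick 1 [1->1 ok]
  9: obs=x cand={0,2,3,5} pick 2 [1->2 ok]
  10: obs=x cand={0,2,3,5} pick 5 [2->5 ok]
  11: obs=y cand={1,4} pick 1 [5->1 ok]
  12: obs=y cand={1,4} pick 1 [1->1 ok]
  13: obs=x cand={0,2,3,5} pick 5 [1->5 ok]
  14: obs=x cand={0,2,3,5} pick 5 [5->5 ok]
  15: obs=y cand={1,4} pick 1 [5->1 ok]
  16: obs=x cand={0,2,3,5} pick 5 [1->5 ok]
  17: obs=x cand={0,2,3,5} pick 0 [5->0 ok]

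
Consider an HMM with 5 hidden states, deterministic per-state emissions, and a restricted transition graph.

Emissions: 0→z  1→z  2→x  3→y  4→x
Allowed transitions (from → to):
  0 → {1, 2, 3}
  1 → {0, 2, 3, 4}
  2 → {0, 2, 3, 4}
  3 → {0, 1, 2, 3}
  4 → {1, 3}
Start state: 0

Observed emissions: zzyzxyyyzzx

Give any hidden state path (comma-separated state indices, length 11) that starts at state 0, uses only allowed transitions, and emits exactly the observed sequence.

  0: obs=z cand={0,1} pick 0 [start]
  1: obs=z cand={0,1} pick 1 [0->1 ok]
  2: obs=y cand={3} pick 3 [1->3 ok]
  3: obs=z cand={0,1} pick 1 [3->1 ok]
  4: obs=x cand={2,4} pick 4 [1->4 ok]
  5: obs=y cand={3} pick 3 [4->3 ok]
  6: obs=y cand={3} pick 3 [3->3 ok]
  7: obs=y cand={3} pick 3 [3->3 ok]
  8: obs=z cand={0,1} pick 0 [3->0 ok]
  9: obs=z cand={0,1} pick 1 [0->1 ok]
  10: obs=x cand={2,4} pick 4 [1->4 ok]

0,1,3,1,4,3,3,3,0,1,4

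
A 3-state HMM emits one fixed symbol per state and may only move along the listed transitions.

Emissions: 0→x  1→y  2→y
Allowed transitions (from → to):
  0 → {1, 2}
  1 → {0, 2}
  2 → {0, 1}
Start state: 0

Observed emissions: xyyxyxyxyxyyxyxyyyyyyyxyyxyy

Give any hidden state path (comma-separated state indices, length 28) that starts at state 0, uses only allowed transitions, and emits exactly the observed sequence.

0,2,1,0,2,0,1,0,1,0,2,1,0,2,0,2,1,2,1,2,1,2,0,1,2,0,1,2

  [0] x  {0}  => 0  start
  [1] y  {1,2}  => 2  0->2 ok
  [2] y  {1,2}  => 1  2->1 ok
  [3] x  {0}  => 0  1->0 ok
  [4] y  {1,2}  => 2  0->2 ok
  [5] x  {0}  => 0  2->0 ok
  [6] y  {1,2}  => 1  0->1 ok
  [7] x  {0}  => 0  1->0 ok
  [8] y  {1,2}  => 1  0->1 ok
  [9] x  {0}  => 0  1->0 ok
  [10] y  {1,2}  => 2  0->2 ok
  [11] y  {1,2}  => 1  2->1 ok
  [12] x  {0}  => 0  1->0 ok
  [13] y  {1,2}  => 2  0->2 ok
  [14] x  {0}  => 0  2->0 ok
  [15] y  {1,2}  => 2  0->2 ok
  [16] y  {1,2}  => 1  2->1 ok
  [17] y  {1,2}  => 2  1->2 ok
  [18] y  {1,2}  => 1  2->1 ok
  [19] y  {1,2}  => 2  1->2 ok
  [20] y  {1,2}  => 1  2->1 ok
  [21] y  {1,2}  => 2  1->2 ok
  [22] x  {0}  => 0  2->0 ok
  [23] y  {1,2}  => 1  0->1 ok
  [24] y  {1,2}  => 2  1->2 ok
  [25] x  {0}  => 0  2->0 ok
  [26] y  {1,2}  => 1  0->1 ok
  [27] y  {1,2}  => 2  1->2 ok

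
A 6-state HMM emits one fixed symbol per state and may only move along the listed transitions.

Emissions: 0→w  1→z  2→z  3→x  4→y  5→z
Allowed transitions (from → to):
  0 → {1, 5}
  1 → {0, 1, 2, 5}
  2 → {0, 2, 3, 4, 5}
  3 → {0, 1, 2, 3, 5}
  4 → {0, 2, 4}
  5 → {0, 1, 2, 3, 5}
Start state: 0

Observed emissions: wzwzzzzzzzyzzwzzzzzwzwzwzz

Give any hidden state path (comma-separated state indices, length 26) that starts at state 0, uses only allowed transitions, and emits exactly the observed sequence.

0,1,0,1,2,2,5,5,5,2,4,2,2,0,5,5,5,5,1,0,5,0,5,0,5,2

  pos 0: w in {0}, choose 0; start
  pos 1: z in {1,2,5}, choose 1; 0->1 ok
  pos 2: w in {0}, choose 0; 1->0 ok
  pos 3: z in {1,2,5}, choose 1; 0->1 ok
  pos 4: z in {1,2,5}, choose 2; 1->2 ok
  pos 5: z in {1,2,5}, choose 2; 2->2 ok
  pos 6: z in {1,2,5}, choose 5; 2->5 ok
  pos 7: z in {1,2,5}, choose 5; 5->5 ok
  pos 8: z in {1,2,5}, choose 5; 5->5 ok
  pos 9: z in {1,2,5}, choose 2; 5->2 ok
  pos 10: y in {4}, choose 4; 2->4 ok
  pos 11: z in {1,2,5}, choose 2; 4->2 ok
  pos 12: z in {1,2,5}, choose 2; 2->2 ok
  pos 13: w in {0}, choose 0; 2->0 ok
  pos 14: z in {1,2,5}, choose 5; 0->5 ok
  pos 15: z in {1,2,5}, choose 5; 5->5 ok
  pos 16: z in {1,2,5}, choose 5; 5->5 ok
  pos 17: z in {1,2,5}, choose 5; 5->5 ok
  pos 18: z in {1,2,5}, choose 1; 5->1 ok
  pos 19: w in {0}, choose 0; 1->0 ok
  pos 20: z in {1,2,5}, choose 5; 0->5 ok
  pos 21: w in {0}, choose 0; 5->0 ok
  pos 22: z in {1,2,5}, choose 5; 0->5 ok
  pos 23: w in {0}, choose 0; 5->0 ok
  pos 24: z in {1,2,5}, choose 5; 0->5 ok
  pos 25: z in {1,2,5}, choose 2; 5->2 ok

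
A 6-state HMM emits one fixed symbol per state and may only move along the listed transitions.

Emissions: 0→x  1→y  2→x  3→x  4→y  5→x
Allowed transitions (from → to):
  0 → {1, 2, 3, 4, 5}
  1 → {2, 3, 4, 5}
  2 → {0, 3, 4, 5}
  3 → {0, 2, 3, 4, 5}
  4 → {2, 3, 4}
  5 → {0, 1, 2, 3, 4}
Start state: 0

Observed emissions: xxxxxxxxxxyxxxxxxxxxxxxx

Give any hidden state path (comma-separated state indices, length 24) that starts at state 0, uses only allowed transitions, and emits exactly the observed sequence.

  t0 'x' -> {0,2,3,5}, take 0 (start)
  t1 'x' -> {0,2,3,5}, take 3 (0->3 ok)
  t2 'x' -> {0,2,3,5}, take 0 (3->0 ok)
  t3 'x' -> {0,2,3,5}, take 5 (0->5 ok)
  t4 'x' -> {0,2,3,5}, take 0 (5->0 ok)
  t5 'x' -> {0,2,3,5}, take 2 (0->2 ok)
  t6 'x' -> {0,2,3,5}, take 3 (2->3 ok)
  t7 'x' -> {0,2,3,5}, take 3 (3->3 ok)
  t8 'x' -> {0,2,3,5}, take 3 (3->3 ok)
  t9 'x' -> {0,2,3,5}, take 0 (3->0 ok)
  t10 'y' -> {1,4}, take 1 (0->1 ok)
  t11 'x' -> {0,2,3,5}, take 5 (1->5 ok)
  t12 'x' -> {0,2,3,5}, take 0 (5->0 ok)
  t13 'x' -> {0,2,3,5}, take 3 (0->3 ok)
  t14 'x' -> {0,2,3,5}, take 5 (3->5 ok)
  t15 'x' -> {0,2,3,5}, take 3 (5->3 ok)
  t16 'x' -> {0,2,3,5}, take 5 (3->5 ok)
  t17 'x' -> {0,2,3,5}, take 3 (5->3 ok)
  t18 'x' -> {0,2,3,5}, take 3 (3->3 ok)
  t19 'x' -> {0,2,3,5}, take 3 (3->3 ok)
  t20 'x' -> {0,2,3,5}, take 2 (3->2 ok)
  t21 'x' -> {0,2,3,5}, take 0 (2->0 ok)
  t22 'x' -> {0,2,3,5}, take 2 (0->2 ok)
  t23 'x' -> {0,2,3,5}, take 0 (2->0 ok)

0,3,0,5,0,2,3,3,3,0,1,5,0,3,5,3,5,3,3,3,2,0,2,0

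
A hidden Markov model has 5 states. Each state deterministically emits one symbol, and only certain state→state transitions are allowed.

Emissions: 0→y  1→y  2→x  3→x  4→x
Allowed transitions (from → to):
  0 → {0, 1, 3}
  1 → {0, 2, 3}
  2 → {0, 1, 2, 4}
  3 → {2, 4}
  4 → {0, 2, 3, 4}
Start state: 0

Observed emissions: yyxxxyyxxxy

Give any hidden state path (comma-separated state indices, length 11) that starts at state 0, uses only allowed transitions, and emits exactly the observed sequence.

  pos 0: y in {0,1}, choose 0; start
  pos 1: y in {0,1}, choose 1; 0->1 ok
  pos 2: x in {2,3,4}, choose 2; 1->2 ok
  pos 3: x in {2,3,4}, choose 2; 2->2 ok
  pos 4: x in {2,3,4}, choose 4; 2->4 ok
  pos 5: y in {0,1}, choose 0; 4->0 ok
  pos 6: y in {0,1}, choose 1; 0->1 ok
  pos 7: x in {2,3,4}, choose 3; 1->3 ok
  pos 8: x in {2,3,4}, choose 2; 3->2 ok
  pos 9: x in {2,3,4}, choose 4; 2->4 ok
  pos 10: y in {0,1}, choose 0; 4->0 ok

0,1,2,2,4,0,1,3,2,4,0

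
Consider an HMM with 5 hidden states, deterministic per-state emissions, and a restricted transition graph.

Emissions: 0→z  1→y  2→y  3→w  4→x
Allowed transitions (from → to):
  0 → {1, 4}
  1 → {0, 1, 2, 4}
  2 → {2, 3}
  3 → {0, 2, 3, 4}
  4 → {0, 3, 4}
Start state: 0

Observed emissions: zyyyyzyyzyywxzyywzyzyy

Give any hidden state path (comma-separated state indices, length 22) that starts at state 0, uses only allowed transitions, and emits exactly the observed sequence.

0,1,1,1,1,0,1,1,0,1,2,3,4,0,1,2,3,0,1,0,1,1

  [0] z  {0}  => 0  start
  [1] y  {1,2}  => 1  0->1 ok
  [2] y  {1,2}  => 1  1->1 ok
  [3] y  {1,2}  => 1  1->1 ok
  [4] y  {1,2}  => 1  1->1 ok
  [5] z  {0}  => 0  1->0 ok
  [6] y  {1,2}  => 1  0->1 ok
  [7] y  {1,2}  => 1  1->1 ok
  [8] z  {0}  => 0  1->0 ok
  [9] y  {1,2}  => 1  0->1 ok
  [10] y  {1,2}  => 2  1->2 ok
  [11] w  {3}  => 3  2->3 ok
  [12] x  {4}  => 4  3->4 ok
  [13] z  {0}  => 0  4->0 ok
  [14] y  {1,2}  => 1  0->1 ok
  [15] y  {1,2}  => 2  1->2 ok
  [16] w  {3}  => 3  2->3 ok
  [17] z  {0}  => 0  3->0 ok
  [18] y  {1,2}  => 1  0->1 ok
  [19] z  {0}  => 0  1->0 ok
  [20] y  {1,2}  => 1  0->1 ok
  [21] y  {1,2}  => 1  1->1 ok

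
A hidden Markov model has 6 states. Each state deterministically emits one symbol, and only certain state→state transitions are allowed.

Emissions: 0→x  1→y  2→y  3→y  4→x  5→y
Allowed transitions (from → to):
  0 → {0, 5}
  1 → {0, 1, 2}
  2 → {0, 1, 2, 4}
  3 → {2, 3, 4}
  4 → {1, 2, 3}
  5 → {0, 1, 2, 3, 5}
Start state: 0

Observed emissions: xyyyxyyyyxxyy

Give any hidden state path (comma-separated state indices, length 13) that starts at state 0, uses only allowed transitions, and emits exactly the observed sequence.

  [0] x  {0,4}  => 0  start
  [1] y  {1,2,3,5}  => 5  0->5 ok
  [2] y  {1,2,3,5}  => 5  5->5 ok
  [3] y  {1,2,3,5}  => 1  5->1 ok
  [4] x  {0,4}  => 0  1->0 ok
  [5] y  {1,2,3,5}  => 5  0->5 ok
  [6] y  {1,2,3,5}  => 5  5->5 ok
  [7] y  {1,2,3,5}  => 1  5->1 ok
  [8] y  {1,2,3,5}  => 1  1->1 ok
  [9] x  {0,4}  => 0  1->0 ok
  [10] x  {0,4}  => 0  0->0 ok
  [11] y  {1,2,3,5}  => 5  0->5 ok
  [12] y  {1,2,3,5}  => 5  5->5 ok

0,5,5,1,0,5,5,1,1,0,0,5,5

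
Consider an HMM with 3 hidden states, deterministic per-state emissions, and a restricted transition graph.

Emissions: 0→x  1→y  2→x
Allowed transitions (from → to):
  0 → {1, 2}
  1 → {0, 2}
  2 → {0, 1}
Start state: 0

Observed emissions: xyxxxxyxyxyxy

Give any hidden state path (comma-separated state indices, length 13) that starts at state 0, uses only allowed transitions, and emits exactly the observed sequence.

  [0] x  {0,2}  => 0  start
  [1] y  {1}  => 1  0->1 ok
  [2] x  {0,2}  => 2  1->2 ok
  [3] x  {0,2}  => 0  2->0 ok
  [4] x  {0,2}  => 2  0->2 ok
  [5] x  {0,2}  => 0  2->0 ok
  [6] y  {1}  => 1  0->1 ok
  [7] x  {0,2}  => 2  1->2 ok
  [8] y  {1}  => 1  2->1 ok
  [9] x  {0,2}  => 0  1->0 ok
  [10] y  {1}  => 1  0->1 ok
  [11] x  {0,2}  => 0  1->0 ok
  [12] y  {1}  => 1  0->1 ok

0,1,2,0,2,0,1,2,1,0,1,0,1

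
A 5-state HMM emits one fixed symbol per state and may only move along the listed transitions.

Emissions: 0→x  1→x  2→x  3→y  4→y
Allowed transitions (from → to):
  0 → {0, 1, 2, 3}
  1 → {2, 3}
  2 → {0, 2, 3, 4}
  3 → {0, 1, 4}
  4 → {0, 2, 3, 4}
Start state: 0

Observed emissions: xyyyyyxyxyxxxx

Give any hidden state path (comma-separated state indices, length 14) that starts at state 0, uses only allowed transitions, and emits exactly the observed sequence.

0,3,4,3,4,3,1,3,0,3,1,2,2,2

  pos 0: x in {0,1,2}, choose 0; start
  pos 1: y in {3,4}, choose 3; 0->3 ok
  pos 2: y in {3,4}, choose 4; 3->4 ok
  pos 3: y in {3,4}, choose 3; 4->3 ok
  pos 4: y in {3,4}, choose 4; 3->4 ok
  pos 5: y in {3,4}, choose 3; 4->3 ok
  pos 6: x in {0,1,2}, choose 1; 3->1 ok
  pos 7: y in {3,4}, choose 3; 1->3 ok
  pos 8: x in {0,1,2}, choose 0; 3->0 ok
  pos 9: y in {3,4}, choose 3; 0->3 ok
  pos 10: x in {0,1,2}, choose 1; 3->1 ok
  pos 11: x in {0,1,2}, choose 2; 1->2 ok
  pos 12: x in {0,1,2}, choose 2; 2->2 ok
  pos 13: x in {0,1,2}, choose 2; 2->2 ok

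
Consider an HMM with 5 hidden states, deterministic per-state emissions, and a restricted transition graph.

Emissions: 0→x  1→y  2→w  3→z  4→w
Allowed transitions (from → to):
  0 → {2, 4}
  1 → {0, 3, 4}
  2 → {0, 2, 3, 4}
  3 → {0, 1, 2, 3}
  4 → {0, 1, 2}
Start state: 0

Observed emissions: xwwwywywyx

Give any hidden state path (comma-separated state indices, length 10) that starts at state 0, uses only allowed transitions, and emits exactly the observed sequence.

  0: obs=x cand={0} pick 0 [start]
  1: obs=w cand={2,4} pick 2 [0->2 ok]
  2: obs=w cand={2,4} pick 2 [2->2 ok]
  3: obs=w cand={2,4} pick 4 [2->4 ok]
  4: obs=y cand={1} pick 1 [4->1 ok]
  5: obs=w cand={2,4} pick 4 [1->4 ok]
  6: obs=y cand={1} pick 1 [4->1 ok]
  7: obs=w cand={2,4} pick 4 [1->4 ok]
  8: obs=y cand={1} pick 1 [4->1 ok]
  9: obs=x cand={0} pick 0 [1->0 ok]

0,2,2,4,1,4,1,4,1,0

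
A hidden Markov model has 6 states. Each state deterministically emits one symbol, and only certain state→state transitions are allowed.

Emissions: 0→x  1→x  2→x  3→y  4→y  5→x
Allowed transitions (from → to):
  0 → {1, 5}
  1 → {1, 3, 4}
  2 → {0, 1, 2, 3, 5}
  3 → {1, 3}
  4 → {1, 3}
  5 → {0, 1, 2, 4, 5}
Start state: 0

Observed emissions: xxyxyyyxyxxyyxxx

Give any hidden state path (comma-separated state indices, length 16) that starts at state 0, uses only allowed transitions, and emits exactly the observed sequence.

  0: obs=x cand={0,1,2,5} pick 0 [start]
  1: obs=x cand={0,1,2,5} pick 1 [0->1 ok]
  2: obs=y cand={3,4} pick 4 [1->4 ok]
  3: obs=x cand={0,1,2,5} pick 1 [4->1 ok]
  4: obs=y cand={3,4} pick 4 [1->4 ok]
  5: obs=y cand={3,4} pick 3 [4->3 ok]
  6: obs=y cand={3,4} pick 3 [3->3 ok]
  7: obs=x cand={0,1,2,5} pick 1 [3->1 ok]
  8: obs=y cand={3,4} pick 3 [1->3 ok]
  9: obs=x cand={0,1,2,5} pick 1 [3->1 ok]
  10: obs=x cand={0,1,2,5} pick 1 [1->1 ok]
  11: obs=y cand={3,4} pick 4 [1->4 ok]
  12: obs=y cand={3,4} pick 3 [4->3 ok]
  13: obs=x cand={0,1,2,5} pick 1 [3->1 ok]
  14: obs=x cand={0,1,2,5} pick 1 [1->1 ok]
  15: obs=x cand={0,1,2,5} pick 1 [1->1 ok]

0,1,4,1,4,3,3,1,3,1,1,4,3,1,1,1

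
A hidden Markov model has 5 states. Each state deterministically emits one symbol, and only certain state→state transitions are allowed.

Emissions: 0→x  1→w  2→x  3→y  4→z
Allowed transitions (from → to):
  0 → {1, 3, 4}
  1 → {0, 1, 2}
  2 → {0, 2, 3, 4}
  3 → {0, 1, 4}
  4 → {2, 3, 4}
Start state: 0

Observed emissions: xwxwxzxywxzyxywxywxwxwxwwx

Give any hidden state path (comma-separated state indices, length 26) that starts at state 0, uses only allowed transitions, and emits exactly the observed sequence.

0,1,0,1,2,4,2,3,1,0,4,3,0,3,1,0,3,1,0,1,0,1,0,1,1,0

  t0 'x' -> {0,2}, take 0 (start)
  t1 'w' -> {1}, take 1 (0->1 ok)
  t2 'x' -> {0,2}, take 0 (1->0 ok)
  t3 'w' -> {1}, take 1 (0->1 ok)
  t4 'x' -> {0,2}, take 2 (1->2 ok)
  t5 'z' -> {4}, take 4 (2->4 ok)
  t6 'x' -> {0,2}, take 2 (4->2 ok)
  t7 'y' -> {3}, take 3 (2->3 ok)
  t8 'w' -> {1}, take 1 (3->1 ok)
  t9 'x' -> {0,2}, take 0 (1->0 ok)
  t10 'z' -> {4}, take 4 (0->4 ok)
  t11 'y' -> {3}, take 3 (4->3 ok)
  t12 'x' -> {0,2}, take 0 (3->0 ok)
  t13 'y' -> {3}, take 3 (0->3 ok)
  t14 'w' -> {1}, take 1 (3->1 ok)
  t15 'x' -> {0,2}, take 0 (1->0 ok)
  t16 'y' -> {3}, take 3 (0->3 ok)
  t17 'w' -> {1}, take 1 (3->1 ok)
  t18 'x' -> {0,2}, take 0 (1->0 ok)
  t19 'w' -> {1}, take 1 (0->1 ok)
  t20 'x' -> {0,2}, take 0 (1->0 ok)
  t21 'w' -> {1}, take 1 (0->1 ok)
  t22 'x' -> {0,2}, take 0 (1->0 ok)
  t23 'w' -> {1}, take 1 (0->1 ok)
  t24 'w' -> {1}, take 1 (1->1 ok)
  t25 'x' -> {0,2}, take 0 (1->0 ok)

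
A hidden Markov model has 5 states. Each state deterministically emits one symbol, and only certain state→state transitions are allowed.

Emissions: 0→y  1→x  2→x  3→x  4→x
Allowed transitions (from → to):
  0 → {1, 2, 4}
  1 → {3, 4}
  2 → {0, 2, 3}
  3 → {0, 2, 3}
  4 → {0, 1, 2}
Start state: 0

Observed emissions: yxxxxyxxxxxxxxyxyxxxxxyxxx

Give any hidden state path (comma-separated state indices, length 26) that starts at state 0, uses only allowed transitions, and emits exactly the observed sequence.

  0: obs=y cand={0} pick 0 [start]
  1: obs=x cand={1,2,3,4} pick 1 [0->1 ok]
  2: obs=x cand={1,2,3,4} pick 4 [1->4 ok]
  3: obs=x cand={1,2,3,4} pick 1 [4->1 ok]
  4: obs=x cand={1,2,3,4} pick 4 [1->4 ok]
  5: obs=y cand={0} pick 0 [4->0 ok]
  6: obs=x cand={1,2,3,4} pick 2 [0->2 ok]
  7: obs=x cand={1,2,3,4} pick 3 [2->3 ok]
  8: obs=x cand={1,2,3,4} pick 3 [3->3 ok]
  9: obs=x cand={1,2,3,4} pick 3 [3->3 ok]
  10: obs=x cand={1,2,3,4} pick 3 [3->3 ok]
  11: obs=x cand={1,2,3,4} pick 2 [3->2 ok]
  12: obs=x cand={1,2,3,4} pick 3 [2->3 ok]
  13: obs=x cand={1,2,3,4} pick 3 [3->3 ok]
  14: obs=y cand={0} pick 0 [3->0 ok]
  15: obs=x cand={1,2,3,4} pick 4 [0->4 ok]
  16: obs=y cand={0} pick 0 [4->0 ok]
  17: obs=x cand={1,2,3,4} pick 2 [0->2 ok]
  18: obs=x cand={1,2,3,4} pick 3 [2->3 ok]
  19: obs=x cand={1,2,3,4} pick 2 [3->2 ok]
  20: obs=x cand={1,2,3,4} pick 2 [2->2 ok]
  21: obs=x cand={1,2,3,4} pick 2 [2->2 ok]
  22: obs=y cand={0} pick 0 [2->0 ok]
  23: obs=x cand={1,2,3,4} pick 1 [0->1 ok]
  24: obs=x cand={1,2,3,4} pick 4 [1->4 ok]
  25: obs=x cand={1,2,3,4} pick 2 [4->2 ok]

0,1,4,1,4,0,2,3,3,3,3,2,3,3,0,4,0,2,3,2,2,2,0,1,4,2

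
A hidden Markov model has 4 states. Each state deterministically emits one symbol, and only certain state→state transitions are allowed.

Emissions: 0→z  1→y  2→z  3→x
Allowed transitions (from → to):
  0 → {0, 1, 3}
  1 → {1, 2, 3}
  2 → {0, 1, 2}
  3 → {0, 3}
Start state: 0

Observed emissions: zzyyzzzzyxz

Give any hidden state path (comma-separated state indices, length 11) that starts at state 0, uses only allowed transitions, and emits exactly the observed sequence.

  0: obs=z cand={0,2} pick 0 [start]
  1: obs=z cand={0,2} pick 0 [0->0 ok]
  2: obs=y cand={1} pick 1 [0->1 ok]
  3: obs=y cand={1} pick 1 [1->1 ok]
  4: obs=z cand={0,2} pick 2 [1->2 ok]
  5: obs=z cand={0,2} pick 2 [2->2 ok]
  6: obs=z cand={0,2} pick 2 [2->2 ok]
  7: obs=z cand={0,2} pick 0 [2->0 ok]
  8: obs=y cand={1} pick 1 [0->1 ok]
  9: obs=x cand={3} pick 3 [1->3 ok]
  10: obs=z cand={0,2} pick 0 [3->0 ok]

0,0,1,1,2,2,2,0,1,3,0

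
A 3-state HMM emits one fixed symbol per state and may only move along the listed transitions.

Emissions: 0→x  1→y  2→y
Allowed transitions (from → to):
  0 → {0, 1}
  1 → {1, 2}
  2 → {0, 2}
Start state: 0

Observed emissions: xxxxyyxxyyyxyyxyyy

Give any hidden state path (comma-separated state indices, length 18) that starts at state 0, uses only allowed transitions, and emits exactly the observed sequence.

  pos 0: x in {0}, choose 0; start
  pos 1: x in {0}, choose 0; 0->0 ok
  pos 2: x in {0}, choose 0; 0->0 ok
  pos 3: x in {0}, choose 0; 0->0 ok
  pos 4: y in {1,2}, choose 1; 0->1 ok
  pos 5: y in {1,2}, choose 2; 1->2 ok
  pos 6: x in {0}, choose 0; 2->0 ok
  pos 7: x in {0}, choose 0; 0->0 ok
  pos 8: y in {1,2}, choose 1; 0->1 ok
  pos 9: y in {1,2}, choose 1; 1->1 ok
  pos 10: y in {1,2}, choose 2; 1->2 ok
  pos 11: x in {0}, choose 0; 2->0 ok
  pos 12: y in {1,2}, choose 1; 0->1 ok
  pos 13: y in {1,2}, choose 2; 1->2 ok
  pos 14: x in {0}, choose 0; 2->0 ok
  pos 15: y in {1,2}, choose 1; 0->1 ok
  pos 16: y in {1,2}, choose 1; 1->1 ok
  pos 17: y in {1,2}, choose 2; 1->2 ok

0,0,0,0,1,2,0,0,1,1,2,0,1,2,0,1,1,2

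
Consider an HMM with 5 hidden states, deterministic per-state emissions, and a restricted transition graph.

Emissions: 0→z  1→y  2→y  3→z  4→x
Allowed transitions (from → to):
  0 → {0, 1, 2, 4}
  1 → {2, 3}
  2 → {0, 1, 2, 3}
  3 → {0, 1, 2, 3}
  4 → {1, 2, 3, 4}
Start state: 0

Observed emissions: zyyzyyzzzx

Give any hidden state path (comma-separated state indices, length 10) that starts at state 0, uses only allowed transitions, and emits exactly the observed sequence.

0,1,2,3,1,2,3,3,0,4

  0: obs=z cand={0,3} pick 0 [start]
  1: obs=y cand={1,2} pick 1 [0->1 ok]
  2: obs=y cand={1,2} pick 2 [1->2 ok]
  3: obs=z cand={0,3} pick 3 [2->3 ok]
  4: obs=y cand={1,2} pick 1 [3->1 ok]
  5: obs=y cand={1,2} pick 2 [1->2 ok]
  6: obs=z cand={0,3} pick 3 [2->3 ok]
  7: obs=z cand={0,3} pick 3 [3->3 ok]
  8: obs=z cand={0,3} pick 0 [3->0 ok]
  9: obs=x cand={4} pick 4 [0->4 ok]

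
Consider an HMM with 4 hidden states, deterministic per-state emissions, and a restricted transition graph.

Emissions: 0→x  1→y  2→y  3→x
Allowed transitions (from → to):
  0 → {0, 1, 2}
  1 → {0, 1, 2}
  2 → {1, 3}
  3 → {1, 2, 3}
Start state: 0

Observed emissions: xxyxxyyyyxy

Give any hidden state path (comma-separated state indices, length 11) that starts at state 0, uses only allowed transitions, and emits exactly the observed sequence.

  [0] x  {0,3}  => 0  start
  [1] x  {0,3}  => 0  0->0 ok
  [2] y  {1,2}  => 1  0->1 ok
  [3] x  {0,3}  => 0  1->0 ok
  [4] x  {0,3}  => 0  0->0 ok
  [5] y  {1,2}  => 1  0->1 ok
  [6] y  {1,2}  => 2  1->2 ok
  [7] y  {1,2}  => 1  2->1 ok
  [8] y  {1,2}  => 2  1->2 ok
  [9] x  {0,3}  => 3  2->3 ok
  [10] y  {1,2}  => 2  3->2 ok

0,0,1,0,0,1,2,1,2,3,2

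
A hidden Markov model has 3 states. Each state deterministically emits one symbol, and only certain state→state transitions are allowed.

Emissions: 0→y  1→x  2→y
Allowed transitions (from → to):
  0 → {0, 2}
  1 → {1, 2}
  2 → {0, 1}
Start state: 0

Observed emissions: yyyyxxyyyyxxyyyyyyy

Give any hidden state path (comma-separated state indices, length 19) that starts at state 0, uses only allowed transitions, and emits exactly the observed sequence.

0,0,0,2,1,1,2,0,0,2,1,1,2,0,0,2,0,0,2

  pos 0: y in {0,2}, choose 0; start
  pos 1: y in {0,2}, choose 0; 0->0 ok
  pos 2: y in {0,2}, choose 0; 0->0 ok
  pos 3: y in {0,2}, choose 2; 0->2 ok
  pos 4: x in {1}, choose 1; 2->1 ok
  pos 5: x in {1}, choose 1; 1->1 ok
  pos 6: y in {0,2}, choose 2; 1->2 ok
  pos 7: y in {0,2}, choose 0; 2->0 ok
  pos 8: y in {0,2}, choose 0; 0->0 ok
  pos 9: y in {0,2}, choose 2; 0->2 ok
  pos 10: x in {1}, choose 1; 2->1 ok
  pos 11: x in {1}, choose 1; 1->1 ok
  pos 12: y in {0,2}, choose 2; 1->2 ok
  pos 13: y in {0,2}, choose 0; 2->0 ok
  pos 14: y in {0,2}, choose 0; 0->0 ok
  pos 15: y in {0,2}, choose 2; 0->2 ok
  pos 16: y in {0,2}, choose 0; 2->0 ok
  pos 17: y in {0,2}, choose 0; 0->0 ok
  pos 18: y in {0,2}, choose 2; 0->2 ok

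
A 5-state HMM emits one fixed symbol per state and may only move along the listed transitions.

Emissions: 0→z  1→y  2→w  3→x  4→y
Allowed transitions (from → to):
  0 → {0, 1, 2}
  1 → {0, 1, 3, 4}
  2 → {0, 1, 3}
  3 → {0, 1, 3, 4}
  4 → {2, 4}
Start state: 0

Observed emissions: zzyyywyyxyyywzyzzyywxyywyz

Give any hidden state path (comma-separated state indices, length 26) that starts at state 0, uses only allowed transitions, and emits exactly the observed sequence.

0,0,1,1,4,2,1,1,3,1,4,4,2,0,1,0,0,1,4,2,3,1,4,2,1,0

  [0] z  {0}  => 0  start
  [1] z  {0}  => 0  0->0 ok
  [2] y  {1,4}  => 1  0->1 ok
  [3] y  {1,4}  => 1  1->1 ok
  [4] y  {1,4}  => 4  1->4 ok
  [5] w  {2}  => 2  4->2 ok
  [6] y  {1,4}  => 1  2->1 ok
  [7] y  {1,4}  => 1  1->1 ok
  [8] x  {3}  => 3  1->3 ok
  [9] y  {1,4}  => 1  3->1 ok
  [10] y  {1,4}  => 4  1->4 ok
  [11] y  {1,4}  => 4  4->4 ok
  [12] w  {2}  => 2  4->2 ok
  [13] z  {0}  => 0  2->0 ok
  [14] y  {1,4}  => 1  0->1 ok
  [15] z  {0}  => 0  1->0 ok
  [16] z  {0}  => 0  0->0 ok
  [17] y  {1,4}  => 1  0->1 ok
  [18] y  {1,4}  => 4  1->4 ok
  [19] w  {2}  => 2  4->2 ok
  [20] x  {3}  => 3  2->3 ok
  [21] y  {1,4}  => 1  3->1 ok
  [22] y  {1,4}  => 4  1->4 ok
  [23] w  {2}  => 2  4->2 ok
  [24] y  {1,4}  => 1  2->1 ok
  [25] z  {0}  => 0  1->0 ok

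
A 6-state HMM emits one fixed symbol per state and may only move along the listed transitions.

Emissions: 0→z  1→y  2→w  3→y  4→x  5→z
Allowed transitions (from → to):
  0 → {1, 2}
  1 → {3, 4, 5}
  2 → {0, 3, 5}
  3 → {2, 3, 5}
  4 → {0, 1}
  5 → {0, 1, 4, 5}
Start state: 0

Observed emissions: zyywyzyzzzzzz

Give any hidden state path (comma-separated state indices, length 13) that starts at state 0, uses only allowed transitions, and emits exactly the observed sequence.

0,1,3,2,3,5,1,5,5,5,5,5,0

  t0 'z' -> {0,5}, take 0 (start)
  t1 'y' -> {1,3}, take 1 (0->1 ok)
  t2 'y' -> {1,3}, take 3 (1->3 ok)
  t3 'w' -> {2}, take 2 (3->2 ok)
  t4 'y' -> {1,3}, take 3 (2->3 ok)
  t5 'z' -> {0,5}, take 5 (3->5 ok)
  t6 'y' -> {1,3}, take 1 (5->1 ok)
  t7 'z' -> {0,5}, take 5 (1->5 ok)
  t8 'z' -> {0,5}, take 5 (5->5 ok)
  t9 'z' -> {0,5}, take 5 (5->5 ok)
  t10 'z' -> {0,5}, take 5 (5->5 ok)
  t11 'z' -> {0,5}, take 5 (5->5 ok)
  t12 'z' -> {0,5}, take 0 (5->0 ok)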